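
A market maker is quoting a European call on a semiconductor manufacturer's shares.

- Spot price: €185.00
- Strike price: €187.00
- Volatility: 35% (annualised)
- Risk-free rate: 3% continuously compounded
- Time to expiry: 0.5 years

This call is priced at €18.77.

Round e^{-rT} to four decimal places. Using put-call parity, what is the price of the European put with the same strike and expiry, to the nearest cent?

€17.98

e^(−rT) = e^(−0.03·0.5) = 0.9851
Put-call parity: C − P = S − K·e^(−rT) = 185 − 187·0.9851 = 185 − 184.2137 = 0.7863
P = C − (C − P) = 18.77 − (0.7863) = 17.9837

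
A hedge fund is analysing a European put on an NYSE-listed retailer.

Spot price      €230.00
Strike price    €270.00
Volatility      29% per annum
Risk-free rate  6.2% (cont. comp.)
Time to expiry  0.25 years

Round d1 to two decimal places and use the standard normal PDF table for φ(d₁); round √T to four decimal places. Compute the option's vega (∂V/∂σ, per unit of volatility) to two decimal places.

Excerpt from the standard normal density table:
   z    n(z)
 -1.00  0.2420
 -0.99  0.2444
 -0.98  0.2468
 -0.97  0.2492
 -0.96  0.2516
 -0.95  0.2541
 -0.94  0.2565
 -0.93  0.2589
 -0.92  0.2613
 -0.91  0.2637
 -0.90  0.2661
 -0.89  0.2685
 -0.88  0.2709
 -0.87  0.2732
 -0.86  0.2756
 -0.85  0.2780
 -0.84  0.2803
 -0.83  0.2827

T = 0.25;  σ√T = 0.1450
d₁ = [ln(230/270) + (0.062 + ½·0.29²)·0.25] / (σ√T) = (-0.1603 + 0.0260) / 0.1450 = -0.9264 ⇒ -0.93
√T = √0.25 = 0.5000
φ(d₁) = φ(-0.93) = 0.2589
vega = S·φ(d₁)·√T = 230·0.2589·0.5000 = 29.7735

29.77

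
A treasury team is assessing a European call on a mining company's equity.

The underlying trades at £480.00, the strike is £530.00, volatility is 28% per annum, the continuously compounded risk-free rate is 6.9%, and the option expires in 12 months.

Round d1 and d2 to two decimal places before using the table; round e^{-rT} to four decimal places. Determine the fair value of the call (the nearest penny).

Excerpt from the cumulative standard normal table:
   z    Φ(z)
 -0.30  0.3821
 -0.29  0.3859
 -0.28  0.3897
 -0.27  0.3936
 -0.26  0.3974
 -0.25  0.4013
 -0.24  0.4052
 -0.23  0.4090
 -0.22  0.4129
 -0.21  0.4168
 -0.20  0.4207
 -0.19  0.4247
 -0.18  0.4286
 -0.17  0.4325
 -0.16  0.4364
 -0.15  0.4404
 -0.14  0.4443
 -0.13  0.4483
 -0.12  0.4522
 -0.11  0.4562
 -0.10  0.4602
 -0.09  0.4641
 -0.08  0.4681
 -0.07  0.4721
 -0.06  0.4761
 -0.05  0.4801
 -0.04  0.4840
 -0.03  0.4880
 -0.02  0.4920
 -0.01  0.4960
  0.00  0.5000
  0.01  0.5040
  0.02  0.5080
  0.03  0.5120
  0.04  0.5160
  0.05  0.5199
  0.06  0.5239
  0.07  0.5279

£47.26

T = 1;  σ√T = 0.2800
ln(S/K) + (r + σ²/2)T = ln(480/530) + (0.069 + 0.28²/2)·1 = -0.0991 + 0.1082 = 0.0091
d₁ = 0.0091 / 0.2800 = 0.0325 which rounds to 0.03
d₂ = d₁ − σ√T = 0.0325 − 0.2800 = -0.2475 which rounds to -0.25
exp(−rT) = exp(−0.069·1) = 0.9333
N(d₁) = N(0.03) = 0.5120;  N(d₂) = N(-0.25) = 0.4013
C = 480·0.5120 − 530·0.9333·0.4013 = 245.7600 − 198.5026 = 47.2574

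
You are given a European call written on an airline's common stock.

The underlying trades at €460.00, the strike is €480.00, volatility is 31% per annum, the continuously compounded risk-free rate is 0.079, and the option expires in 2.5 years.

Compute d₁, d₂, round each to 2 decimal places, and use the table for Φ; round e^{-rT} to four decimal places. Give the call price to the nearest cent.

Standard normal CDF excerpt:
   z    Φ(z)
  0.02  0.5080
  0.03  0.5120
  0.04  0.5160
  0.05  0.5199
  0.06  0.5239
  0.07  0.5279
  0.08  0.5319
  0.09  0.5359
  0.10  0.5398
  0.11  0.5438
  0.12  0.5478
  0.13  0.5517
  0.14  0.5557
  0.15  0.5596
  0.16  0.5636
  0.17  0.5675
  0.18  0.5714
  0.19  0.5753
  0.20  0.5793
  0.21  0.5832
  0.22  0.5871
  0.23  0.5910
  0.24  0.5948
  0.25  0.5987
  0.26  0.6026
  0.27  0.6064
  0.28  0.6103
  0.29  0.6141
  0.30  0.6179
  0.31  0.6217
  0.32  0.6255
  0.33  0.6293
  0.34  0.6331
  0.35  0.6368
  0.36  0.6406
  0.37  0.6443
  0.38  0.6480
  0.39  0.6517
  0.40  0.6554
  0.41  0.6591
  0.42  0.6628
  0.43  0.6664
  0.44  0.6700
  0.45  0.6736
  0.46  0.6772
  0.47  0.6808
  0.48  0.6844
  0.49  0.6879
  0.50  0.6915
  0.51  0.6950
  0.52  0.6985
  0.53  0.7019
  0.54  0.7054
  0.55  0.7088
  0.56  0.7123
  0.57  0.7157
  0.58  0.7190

€119.67

σ√T = 0.31·√2.5 = 0.4902
ln(S/K) + (r + σ²/2)T = ln(460/480) + (0.079 + 0.31²/2)·2.5 = -0.0426 + 0.3176 = 0.2751
d₁ = 0.2751 / 0.4902 = 0.5612 ≈ 0.56
d₂ = d₁ − σ√T = 0.5612 − 0.4902 = 0.0710 ≈ 0.07
exp(−rT) = exp(−0.079·2.5) = 0.8208
N(d₁) = N(0.56) = 0.7123;  N(d₂) = N(0.07) = 0.5279
C = 460·0.7123 − 480·0.8208·0.5279 = 327.6580 − 207.9842 = 119.6738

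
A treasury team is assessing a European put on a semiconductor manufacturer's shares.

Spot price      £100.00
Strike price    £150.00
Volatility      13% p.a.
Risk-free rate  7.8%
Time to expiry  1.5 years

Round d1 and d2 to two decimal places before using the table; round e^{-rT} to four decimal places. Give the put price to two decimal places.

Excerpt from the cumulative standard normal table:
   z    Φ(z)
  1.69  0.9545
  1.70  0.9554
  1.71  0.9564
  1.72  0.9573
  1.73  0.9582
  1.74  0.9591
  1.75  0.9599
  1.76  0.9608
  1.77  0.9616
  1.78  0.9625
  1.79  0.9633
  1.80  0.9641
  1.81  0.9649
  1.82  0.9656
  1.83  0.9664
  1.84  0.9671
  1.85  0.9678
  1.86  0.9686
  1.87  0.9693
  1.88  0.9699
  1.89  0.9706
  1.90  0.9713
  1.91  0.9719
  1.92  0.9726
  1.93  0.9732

£33.70

σ√T = 0.13 × 1.2247 = 0.1592
d₁ = [ln(100/150) + (0.078 + ½·0.13²)·1.5] / (σ√T) = (-0.4055 + 0.1297) / 0.1592 = -1.7322 which rounds to -1.73
d₂ = -1.7322 − 0.1592 = -1.8914 which rounds to -1.89
exp(−rT) = exp(−0.078·1.5) = 0.8896
N(−d₂) = N(1.89) = 0.9706;  N(−d₁) = N(1.73) = 0.9582
P = 150·0.8896·0.9706 − 100·0.9582 = 129.5169 − 95.8200 = 33.6969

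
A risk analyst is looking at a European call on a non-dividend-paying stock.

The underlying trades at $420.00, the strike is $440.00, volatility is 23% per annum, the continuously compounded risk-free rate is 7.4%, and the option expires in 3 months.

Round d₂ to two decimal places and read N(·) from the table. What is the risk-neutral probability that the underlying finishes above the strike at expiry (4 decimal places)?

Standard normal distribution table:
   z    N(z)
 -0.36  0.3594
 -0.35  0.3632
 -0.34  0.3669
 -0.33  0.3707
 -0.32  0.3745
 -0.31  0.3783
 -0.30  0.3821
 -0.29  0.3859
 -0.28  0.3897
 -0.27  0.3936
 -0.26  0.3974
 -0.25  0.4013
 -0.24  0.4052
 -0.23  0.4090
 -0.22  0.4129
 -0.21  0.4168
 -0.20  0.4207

σ√T = 0.23·√0.25 = 0.1150
ln(S/K) + (r + σ²/2)T = ln(420/440) + (0.074 + 0.23²/2)·0.25 = -0.0465 + 0.0251 = -0.0214
d₁ = -0.0214 / 0.1150 = -0.1862 which rounds to -0.19
d₂ = d₁ − σ√T = -0.1862 − 0.1150 = -0.3012 which rounds to -0.30
Pr(exercise) under Q = N(d₂) = 0.3821

0.3821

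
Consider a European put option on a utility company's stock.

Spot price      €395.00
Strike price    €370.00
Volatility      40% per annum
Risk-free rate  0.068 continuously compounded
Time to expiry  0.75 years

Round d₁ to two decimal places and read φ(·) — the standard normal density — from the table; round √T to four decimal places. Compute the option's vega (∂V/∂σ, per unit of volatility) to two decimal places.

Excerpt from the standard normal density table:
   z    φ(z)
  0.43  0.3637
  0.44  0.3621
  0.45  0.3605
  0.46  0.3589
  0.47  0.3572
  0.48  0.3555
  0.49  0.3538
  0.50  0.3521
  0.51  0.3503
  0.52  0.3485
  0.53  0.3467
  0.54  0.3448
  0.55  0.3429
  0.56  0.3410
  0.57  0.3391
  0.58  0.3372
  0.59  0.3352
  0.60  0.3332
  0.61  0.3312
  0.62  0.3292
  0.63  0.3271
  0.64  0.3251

σ√T = 0.4 × 0.8660 = 0.3464
ln(S/K) + (r + σ²/2)T = ln(395/370) + (0.068 + 0.4²/2)·0.75 = 0.0654 + 0.1110 = 0.1764
d₁ = 0.1764 / 0.3464 = 0.5092 → 0.51
√T = √0.75 = 0.8660
φ(d₁) = φ(0.51) = 0.3503
vega = S·φ(d₁)·√T = 395·0.3503·0.8660 = 119.8271

119.83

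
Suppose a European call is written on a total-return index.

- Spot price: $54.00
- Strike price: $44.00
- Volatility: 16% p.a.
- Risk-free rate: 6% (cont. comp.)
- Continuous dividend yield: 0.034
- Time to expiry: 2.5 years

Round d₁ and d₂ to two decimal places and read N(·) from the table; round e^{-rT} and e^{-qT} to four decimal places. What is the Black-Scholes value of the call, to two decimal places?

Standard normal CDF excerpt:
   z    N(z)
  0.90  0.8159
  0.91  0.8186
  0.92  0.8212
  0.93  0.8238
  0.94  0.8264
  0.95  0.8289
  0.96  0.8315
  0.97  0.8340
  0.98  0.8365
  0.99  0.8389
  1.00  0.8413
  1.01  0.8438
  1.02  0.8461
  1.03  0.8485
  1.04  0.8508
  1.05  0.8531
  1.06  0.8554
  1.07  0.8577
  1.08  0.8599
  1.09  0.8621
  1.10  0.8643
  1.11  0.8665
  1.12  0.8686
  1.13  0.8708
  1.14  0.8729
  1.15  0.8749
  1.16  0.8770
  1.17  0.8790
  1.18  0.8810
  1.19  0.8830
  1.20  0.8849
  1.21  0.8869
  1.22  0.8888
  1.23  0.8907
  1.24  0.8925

$12.50

σ√T = 0.16·√2.5 = 0.2530
d₁ = [ln(54/44) + (0.06 − 0.034 + 0.16²/2)·2.5] / 0.2530 = [0.2048 + 0.0970] / 0.2530 = 1.1929 ≈ 1.19
d₂ = d₁ − σ√T = 1.1929 − 0.2530 = 0.9400 ≈ 0.94
exp(−qT) = exp(−0.034·2.5) = 0.9185;  exp(−rT) = exp(−0.06·2.5) = 0.8607
N(d₁) = N(1.19) = 0.8830;  N(d₂) = N(0.94) = 0.8264
C = 54·0.9185·0.8830 − 44·0.8607·0.8264 = 43.7959 − 31.2964 = 12.4995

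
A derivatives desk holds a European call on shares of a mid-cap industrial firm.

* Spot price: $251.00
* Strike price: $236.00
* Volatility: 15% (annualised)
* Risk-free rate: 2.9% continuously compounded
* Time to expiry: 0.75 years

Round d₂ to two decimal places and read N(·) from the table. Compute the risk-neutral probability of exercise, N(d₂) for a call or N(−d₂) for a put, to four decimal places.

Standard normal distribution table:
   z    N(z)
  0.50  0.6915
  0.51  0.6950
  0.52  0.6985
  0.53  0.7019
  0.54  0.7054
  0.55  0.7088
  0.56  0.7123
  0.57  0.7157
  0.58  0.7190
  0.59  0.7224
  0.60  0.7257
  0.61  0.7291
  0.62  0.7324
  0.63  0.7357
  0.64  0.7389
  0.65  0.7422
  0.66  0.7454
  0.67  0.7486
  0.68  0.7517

σ√T = 0.15·√0.75 = 0.1299
d₁ = [ln(251/236) + (0.029 + ½·0.15²)·0.75] / (σ√T) = (0.0616 + 0.0302) / 0.1299 = 0.7067 which rounds to 0.71
d₂ = 0.7067 − 0.1299 = 0.5768 which rounds to 0.58
Risk-neutral Pr[S_T > K] = N(d₂) = N(0.58) = 0.7190

0.7190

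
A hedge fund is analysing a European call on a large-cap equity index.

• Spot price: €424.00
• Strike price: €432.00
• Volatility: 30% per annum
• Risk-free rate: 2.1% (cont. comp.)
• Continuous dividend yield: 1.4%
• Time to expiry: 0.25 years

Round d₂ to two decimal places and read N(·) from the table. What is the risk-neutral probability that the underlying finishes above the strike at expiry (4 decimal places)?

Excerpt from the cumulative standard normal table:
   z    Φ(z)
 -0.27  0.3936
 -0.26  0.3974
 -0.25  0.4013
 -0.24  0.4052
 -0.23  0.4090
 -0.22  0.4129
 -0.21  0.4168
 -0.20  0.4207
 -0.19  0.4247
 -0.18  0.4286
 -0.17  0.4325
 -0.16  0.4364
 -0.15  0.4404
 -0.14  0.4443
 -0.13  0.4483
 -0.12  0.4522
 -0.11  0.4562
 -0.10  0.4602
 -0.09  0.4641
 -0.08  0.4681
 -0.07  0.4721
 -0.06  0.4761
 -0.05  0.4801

0.4247

σ√T = 0.3·√0.25 = 0.1500
d₁ = [ln(424/432) + (0.021 − 0.014 + 0.3²/2)·0.25] / 0.1500 = [-0.0187 + 0.0130] / 0.1500 = -0.0379 → -0.04
d₂ = d₁ − σ√T = -0.0379 − 0.1500 = -0.1879 → -0.19
Risk-neutral Pr[S_T > K] = N(d₂) = N(-0.19) = 0.4247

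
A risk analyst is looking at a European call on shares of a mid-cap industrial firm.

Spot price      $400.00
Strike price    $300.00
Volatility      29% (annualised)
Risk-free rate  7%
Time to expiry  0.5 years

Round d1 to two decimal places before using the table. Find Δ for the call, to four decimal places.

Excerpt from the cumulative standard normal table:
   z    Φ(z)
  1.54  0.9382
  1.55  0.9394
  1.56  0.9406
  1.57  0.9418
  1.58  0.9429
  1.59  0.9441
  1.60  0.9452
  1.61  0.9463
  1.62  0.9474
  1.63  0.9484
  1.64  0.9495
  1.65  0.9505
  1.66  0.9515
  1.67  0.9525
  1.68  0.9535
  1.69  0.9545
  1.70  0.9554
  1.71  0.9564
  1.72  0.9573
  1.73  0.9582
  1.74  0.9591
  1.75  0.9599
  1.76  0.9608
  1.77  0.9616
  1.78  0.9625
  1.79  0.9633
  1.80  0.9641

σ√T = 0.29 × 0.7071 = 0.2051
d₁ = [ln(400/300) + (0.07 + ½·0.29²)·0.5] / (σ√T) = (0.2877 + 0.0560) / 0.2051 = 1.6761 → 1.68
N(d₁) = N(1.68) = 0.9535
Δ_call = N(d₁) = 0.9535

0.9535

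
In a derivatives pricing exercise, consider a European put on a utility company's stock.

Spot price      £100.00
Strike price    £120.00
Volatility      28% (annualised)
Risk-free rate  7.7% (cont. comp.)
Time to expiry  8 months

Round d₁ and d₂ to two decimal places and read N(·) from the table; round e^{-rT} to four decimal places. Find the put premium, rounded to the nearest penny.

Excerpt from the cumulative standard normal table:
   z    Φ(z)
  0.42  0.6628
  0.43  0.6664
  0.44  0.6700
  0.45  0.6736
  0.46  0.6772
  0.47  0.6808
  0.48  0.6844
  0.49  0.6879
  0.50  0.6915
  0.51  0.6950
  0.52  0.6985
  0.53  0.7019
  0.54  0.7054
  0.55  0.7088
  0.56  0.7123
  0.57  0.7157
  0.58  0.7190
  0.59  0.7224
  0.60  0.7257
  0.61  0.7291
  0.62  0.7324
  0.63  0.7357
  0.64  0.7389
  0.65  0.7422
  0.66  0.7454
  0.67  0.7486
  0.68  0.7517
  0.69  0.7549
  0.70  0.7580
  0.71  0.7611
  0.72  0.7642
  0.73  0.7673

£18.34

σ√T = 0.28·√0.6667 = 0.2286
ln(S/K) + (r + σ²/2)T = ln(100/120) + (0.077 + 0.28²/2)·0.6667 = -0.1823 + 0.0775 = -0.1049
d₁ = -0.1049 / 0.2286 = -0.4586 which rounds to -0.46
d₂ = d₁ − σ√T = -0.4586 − 0.2286 = -0.6873 which rounds to -0.69
e^(−rT) = e^(−0.077·0.6667) = 0.9500
N(−d₂) = N(0.69) = 0.7549;  N(−d₁) = N(0.46) = 0.6772
P = 120·0.9500·0.7549 − 100·0.6772 = 86.0586 − 67.7200 = 18.3386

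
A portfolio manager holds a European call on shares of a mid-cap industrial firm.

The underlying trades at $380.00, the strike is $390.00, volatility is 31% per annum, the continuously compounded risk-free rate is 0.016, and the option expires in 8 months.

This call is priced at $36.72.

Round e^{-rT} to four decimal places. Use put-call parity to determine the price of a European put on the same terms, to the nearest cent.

e^(−rT) = e^(−0.016·0.6667) = 0.9894
Put-call parity: C − P = S − K·e^(−rT) = 380 − 390·0.9894 = 380 − 385.8660 = -5.8660
P = C − (C − P) = 36.72 − (-5.8660) = 42.5860

$42.59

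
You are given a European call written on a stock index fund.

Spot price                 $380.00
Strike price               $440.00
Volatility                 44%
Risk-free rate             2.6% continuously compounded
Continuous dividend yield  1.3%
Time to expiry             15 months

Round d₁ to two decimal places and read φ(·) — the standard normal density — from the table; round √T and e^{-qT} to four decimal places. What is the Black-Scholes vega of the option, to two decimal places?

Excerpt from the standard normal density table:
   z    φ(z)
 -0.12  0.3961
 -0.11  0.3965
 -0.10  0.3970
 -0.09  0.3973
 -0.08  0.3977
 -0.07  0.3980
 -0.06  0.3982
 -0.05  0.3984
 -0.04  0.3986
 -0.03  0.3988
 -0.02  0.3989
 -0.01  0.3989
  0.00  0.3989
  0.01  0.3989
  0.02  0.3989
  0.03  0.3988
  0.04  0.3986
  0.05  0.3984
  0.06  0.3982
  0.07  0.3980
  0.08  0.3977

σ√T = 0.44·√1.25 = 0.4919
d₁ = [ln(380/440) + (0.026 − 0.013 + 0.44²/2)·1.25] / 0.4919 = [-0.1466 + 0.1372] / 0.4919 = -0.0190 ≈ -0.02
√T = √1.25 = 1.1180
φ(d₁) = φ(-0.02) = 0.3989
exp(−qT) = exp(−0.013·1.25) = 0.9839
vega = S·exp(−qT)·φ(d₁)·√T = 380·0.9839·0.3989·1.1180 = 166.7402
(The put has the same vega.)

166.74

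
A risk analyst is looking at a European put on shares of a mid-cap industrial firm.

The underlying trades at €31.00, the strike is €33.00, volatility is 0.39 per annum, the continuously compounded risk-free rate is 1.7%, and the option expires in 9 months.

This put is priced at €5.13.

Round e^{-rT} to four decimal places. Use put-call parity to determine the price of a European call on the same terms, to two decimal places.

e^(−rT) = e^(−0.017·0.75) = 0.9873
Put-call parity: C − P = S − K·e^(−rT) = 31 − 33·0.9873 = 31 − 32.5809 = -1.5809
C = P + (C − P) = 5.13 + (-1.5809) = 3.5491

€3.55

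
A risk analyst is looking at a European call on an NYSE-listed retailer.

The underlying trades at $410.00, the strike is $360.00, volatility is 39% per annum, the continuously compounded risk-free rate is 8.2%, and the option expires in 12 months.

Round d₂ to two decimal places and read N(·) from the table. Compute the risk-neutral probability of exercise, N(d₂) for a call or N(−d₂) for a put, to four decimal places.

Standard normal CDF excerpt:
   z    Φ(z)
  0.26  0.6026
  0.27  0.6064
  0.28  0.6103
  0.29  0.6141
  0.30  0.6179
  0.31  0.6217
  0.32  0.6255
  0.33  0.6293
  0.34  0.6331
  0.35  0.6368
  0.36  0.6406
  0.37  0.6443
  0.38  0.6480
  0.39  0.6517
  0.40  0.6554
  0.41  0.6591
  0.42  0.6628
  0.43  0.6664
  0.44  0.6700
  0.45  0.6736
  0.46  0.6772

0.6368

σ√T = 0.39·√1 = 0.3900
d₁ = [ln(410/360) + (0.082 + 0.39²/2)·1] / 0.3900 = [0.1301 + 0.1581] / 0.3900 = 0.7387 which rounds to 0.74
d₂ = d₁ − σ√T = 0.7387 − 0.3900 = 0.3487 which rounds to 0.35
Pr(exercise) under Q = N(d₂) = 0.6368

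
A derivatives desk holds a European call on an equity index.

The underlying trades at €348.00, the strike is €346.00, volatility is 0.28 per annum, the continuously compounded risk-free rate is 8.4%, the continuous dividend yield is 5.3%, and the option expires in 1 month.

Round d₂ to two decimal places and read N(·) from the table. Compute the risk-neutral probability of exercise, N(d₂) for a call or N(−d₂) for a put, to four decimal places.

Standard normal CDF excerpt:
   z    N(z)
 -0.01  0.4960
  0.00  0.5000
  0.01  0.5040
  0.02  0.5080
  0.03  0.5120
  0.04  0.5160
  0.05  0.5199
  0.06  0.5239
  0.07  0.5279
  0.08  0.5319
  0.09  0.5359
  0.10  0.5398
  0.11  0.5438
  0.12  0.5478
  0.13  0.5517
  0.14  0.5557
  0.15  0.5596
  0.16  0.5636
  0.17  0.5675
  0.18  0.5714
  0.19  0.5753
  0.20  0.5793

σ√T = 0.28 × 0.2887 = 0.0808
d₁ = [ln(348/346) + (0.084 − 0.053 + 0.28²/2)·0.08333] / 0.0808 = [0.0058 + 0.0059] / 0.0808 = 0.1437 → 0.14
d₂ = d₁ − σ√T = 0.1437 − 0.0808 = 0.0629 → 0.06
Risk-neutral Pr[S_T > K] = N(d₂) = N(0.06) = 0.5239

0.5239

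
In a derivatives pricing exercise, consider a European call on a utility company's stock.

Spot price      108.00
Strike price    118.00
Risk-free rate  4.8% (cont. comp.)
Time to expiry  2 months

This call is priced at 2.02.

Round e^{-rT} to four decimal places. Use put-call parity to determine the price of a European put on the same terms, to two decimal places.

exp(−rT) = exp(−0.048·0.1667) = 0.9920
Put-call parity: C − P = S − K·e^(−rT) = 108 − 118·0.9920 = 108 − 117.0560 = -9.0560
P = C − (C − P) = 2.02 − (-9.0560) = 11.0760

11.08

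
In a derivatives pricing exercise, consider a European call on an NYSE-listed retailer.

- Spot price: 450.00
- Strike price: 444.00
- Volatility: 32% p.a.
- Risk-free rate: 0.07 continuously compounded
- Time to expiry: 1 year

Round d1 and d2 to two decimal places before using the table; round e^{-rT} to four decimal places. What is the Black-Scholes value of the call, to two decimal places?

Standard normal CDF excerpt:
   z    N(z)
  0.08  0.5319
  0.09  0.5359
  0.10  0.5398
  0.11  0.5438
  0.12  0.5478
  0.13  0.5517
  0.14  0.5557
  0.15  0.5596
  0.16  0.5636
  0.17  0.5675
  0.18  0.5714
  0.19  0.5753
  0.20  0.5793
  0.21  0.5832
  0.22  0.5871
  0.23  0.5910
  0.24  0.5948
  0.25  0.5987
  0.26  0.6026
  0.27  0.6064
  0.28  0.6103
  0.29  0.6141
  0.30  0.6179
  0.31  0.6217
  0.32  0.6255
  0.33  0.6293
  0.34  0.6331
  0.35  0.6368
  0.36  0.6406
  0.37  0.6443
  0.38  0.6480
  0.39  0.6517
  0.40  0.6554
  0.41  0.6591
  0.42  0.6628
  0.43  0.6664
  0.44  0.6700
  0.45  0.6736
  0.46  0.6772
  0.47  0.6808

74.79

T = 1;  σ√T = 0.3200
ln(S/K) + (r + σ²/2)T = ln(450/444) + (0.07 + 0.32²/2)·1 = 0.0134 + 0.1212 = 0.1346
d₁ = 0.1346 / 0.3200 = 0.4207 → 0.42
d₂ = d₁ − σ√T = 0.4207 − 0.3200 = 0.1007 → 0.10
exp(−rT) = exp(−0.07·1) = 0.9324
N(d₁) = N(0.42) = 0.6628;  N(d₂) = N(0.10) = 0.5398
C = 450·0.6628 − 444·0.9324·0.5398 = 298.2600 − 223.4694 = 74.7906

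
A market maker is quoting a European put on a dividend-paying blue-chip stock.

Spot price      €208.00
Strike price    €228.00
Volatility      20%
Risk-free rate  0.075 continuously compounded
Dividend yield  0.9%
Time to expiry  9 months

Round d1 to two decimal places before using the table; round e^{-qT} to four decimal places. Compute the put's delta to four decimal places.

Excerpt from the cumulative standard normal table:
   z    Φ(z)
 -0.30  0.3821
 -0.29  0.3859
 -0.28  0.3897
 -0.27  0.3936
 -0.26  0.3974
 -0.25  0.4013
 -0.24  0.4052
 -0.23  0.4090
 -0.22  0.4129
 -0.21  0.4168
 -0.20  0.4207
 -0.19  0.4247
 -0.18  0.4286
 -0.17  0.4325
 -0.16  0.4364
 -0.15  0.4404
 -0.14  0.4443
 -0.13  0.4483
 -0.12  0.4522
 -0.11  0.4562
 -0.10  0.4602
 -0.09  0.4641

T = 0.75;  σ√T = 0.1732
ln(S/K) + (r − q + σ²/2)T = ln(208/228) + (0.075 − 0.009 + 0.2²/2)·0.75 = -0.0918 + 0.0645 = -0.0273
d₁ = -0.0273 / 0.1732 = -0.1577 ≈ -0.16
N(d₁) = N(-0.16) = 0.4364
Δ_put = e^(−qT)·(N(d₁) − 1) = 0.9933·(0.4364 − 1) = -0.5598

-0.5598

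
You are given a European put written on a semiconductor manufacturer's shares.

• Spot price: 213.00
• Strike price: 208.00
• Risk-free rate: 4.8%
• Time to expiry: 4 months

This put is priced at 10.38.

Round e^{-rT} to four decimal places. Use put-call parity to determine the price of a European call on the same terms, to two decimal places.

18.69

exp(−rT) = exp(−0.048·0.3333) = 0.9841
Put-call parity: C − P = S − K·e^(−rT) = 213 − 208·0.9841 = 213 − 204.6928 = 8.3072
C = P + (C − P) = 10.38 + (8.3072) = 18.6872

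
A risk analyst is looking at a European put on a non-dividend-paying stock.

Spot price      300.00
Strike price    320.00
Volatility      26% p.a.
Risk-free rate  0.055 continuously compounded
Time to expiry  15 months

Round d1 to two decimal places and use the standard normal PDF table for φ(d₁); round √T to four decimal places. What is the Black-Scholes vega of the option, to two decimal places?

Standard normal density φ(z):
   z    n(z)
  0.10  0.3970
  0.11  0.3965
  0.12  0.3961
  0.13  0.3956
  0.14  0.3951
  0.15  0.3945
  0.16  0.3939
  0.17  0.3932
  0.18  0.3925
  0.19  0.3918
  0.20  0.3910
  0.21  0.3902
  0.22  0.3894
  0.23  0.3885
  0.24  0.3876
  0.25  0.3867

132.11

T = 1.25;  σ√T = 0.2907
d₁ = [ln(300/320) + (0.055 + 0.26²/2)·1.25] / 0.2907 = [-0.0645 + 0.1110] / 0.2907 = 0.1598 which rounds to 0.16
√T = √1.25 = 1.1180
φ(d₁) = φ(0.16) = 0.3939
vega = S·φ(d₁)·√T = 300·0.3939·1.1180 = 132.1141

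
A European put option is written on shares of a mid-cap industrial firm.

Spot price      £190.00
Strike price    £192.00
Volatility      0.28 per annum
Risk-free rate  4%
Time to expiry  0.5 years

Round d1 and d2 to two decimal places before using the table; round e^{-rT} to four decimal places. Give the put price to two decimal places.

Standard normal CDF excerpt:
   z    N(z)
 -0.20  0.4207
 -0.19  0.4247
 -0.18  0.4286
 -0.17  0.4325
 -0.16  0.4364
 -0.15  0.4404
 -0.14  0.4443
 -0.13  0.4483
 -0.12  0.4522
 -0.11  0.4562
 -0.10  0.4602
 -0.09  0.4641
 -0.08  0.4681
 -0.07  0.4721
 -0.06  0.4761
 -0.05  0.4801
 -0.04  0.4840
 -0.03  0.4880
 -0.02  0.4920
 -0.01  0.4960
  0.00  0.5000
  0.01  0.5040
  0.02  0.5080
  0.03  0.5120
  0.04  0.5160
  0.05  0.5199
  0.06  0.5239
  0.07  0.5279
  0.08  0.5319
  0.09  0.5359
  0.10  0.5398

σ√T = 0.28 × 0.7071 = 0.1980
d₁ = [ln(190/192) + (0.04 + ½·0.28²)·0.5] / (σ√T) = (-0.0105 + 0.0396) / 0.1980 = 0.1471 ≈ 0.15
d₂ = 0.1471 − 0.1980 = -0.0509 ≈ -0.05
exp(−rT) = exp(−0.04·0.5) = 0.9802
P = 192·0.9802·N(0.05) − 190·N(-0.15) = 192·0.9802·0.5199 − 190·0.4404 = 97.8443 − 83.6760 = 14.1683

£14.17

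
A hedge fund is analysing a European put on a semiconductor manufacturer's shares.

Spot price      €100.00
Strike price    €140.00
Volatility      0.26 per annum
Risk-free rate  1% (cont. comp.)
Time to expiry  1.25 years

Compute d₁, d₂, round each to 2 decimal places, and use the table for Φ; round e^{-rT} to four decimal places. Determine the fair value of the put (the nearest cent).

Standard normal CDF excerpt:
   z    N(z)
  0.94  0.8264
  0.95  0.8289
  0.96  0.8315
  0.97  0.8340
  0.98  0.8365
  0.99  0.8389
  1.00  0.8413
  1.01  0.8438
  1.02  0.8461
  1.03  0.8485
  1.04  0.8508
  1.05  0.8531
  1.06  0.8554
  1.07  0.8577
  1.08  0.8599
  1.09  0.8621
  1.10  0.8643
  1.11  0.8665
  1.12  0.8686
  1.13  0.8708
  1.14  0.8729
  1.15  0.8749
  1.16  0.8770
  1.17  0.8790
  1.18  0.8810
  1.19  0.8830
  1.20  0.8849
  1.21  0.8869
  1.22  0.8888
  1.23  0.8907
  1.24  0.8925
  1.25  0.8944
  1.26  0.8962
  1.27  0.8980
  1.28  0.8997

σ√T = 0.26·√1.25 = 0.2907
d₁ = [ln(100/140) + (0.01 + 0.26²/2)·1.25] / 0.2907 = [-0.3365 + 0.0548] / 0.2907 = -0.9692 ≈ -0.97
d₂ = d₁ − σ√T = -0.9692 − 0.2907 = -1.2598 ≈ -1.26
e^(−rT) = e^(−0.01·1.25) = 0.9876
N(−d₂) = N(1.26) = 0.8962;  N(−d₁) = N(0.97) = 0.8340
P = 140·0.9876·0.8962 − 100·0.8340 = 123.9122 − 83.4000 = 40.5122

€40.51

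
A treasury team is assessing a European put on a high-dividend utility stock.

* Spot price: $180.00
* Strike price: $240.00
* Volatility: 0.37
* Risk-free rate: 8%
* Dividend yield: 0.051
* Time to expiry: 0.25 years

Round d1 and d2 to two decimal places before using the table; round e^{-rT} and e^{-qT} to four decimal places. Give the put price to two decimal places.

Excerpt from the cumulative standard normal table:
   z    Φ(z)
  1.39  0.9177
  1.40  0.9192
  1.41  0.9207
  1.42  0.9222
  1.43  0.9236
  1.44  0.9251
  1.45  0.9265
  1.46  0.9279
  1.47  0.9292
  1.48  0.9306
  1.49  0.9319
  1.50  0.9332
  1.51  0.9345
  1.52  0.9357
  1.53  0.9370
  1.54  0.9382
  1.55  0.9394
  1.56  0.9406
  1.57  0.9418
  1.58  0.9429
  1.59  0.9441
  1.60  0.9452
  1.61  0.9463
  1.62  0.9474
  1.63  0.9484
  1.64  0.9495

$58.73

σ√T = 0.37 × 0.5000 = 0.1850
d₁ = [ln(180/240) + (0.08 − 0.051 + ½·0.37²)·0.25] / (σ√T) = (-0.2877 + 0.0244) / 0.1850 = -1.4233 which rounds to -1.42
d₂ = -1.4233 − 0.1850 = -1.6083 which rounds to -1.61
exp(−qT) = exp(−0.051·0.25) = 0.9873;  exp(−rT) = exp(−0.08·0.25) = 0.9802
P = 240·0.9802·N(1.61) − 180·0.9873·N(1.42) = 240·0.9802·0.9463 − 180·0.9873·0.9222 = 222.6152 − 163.8879 = 58.7273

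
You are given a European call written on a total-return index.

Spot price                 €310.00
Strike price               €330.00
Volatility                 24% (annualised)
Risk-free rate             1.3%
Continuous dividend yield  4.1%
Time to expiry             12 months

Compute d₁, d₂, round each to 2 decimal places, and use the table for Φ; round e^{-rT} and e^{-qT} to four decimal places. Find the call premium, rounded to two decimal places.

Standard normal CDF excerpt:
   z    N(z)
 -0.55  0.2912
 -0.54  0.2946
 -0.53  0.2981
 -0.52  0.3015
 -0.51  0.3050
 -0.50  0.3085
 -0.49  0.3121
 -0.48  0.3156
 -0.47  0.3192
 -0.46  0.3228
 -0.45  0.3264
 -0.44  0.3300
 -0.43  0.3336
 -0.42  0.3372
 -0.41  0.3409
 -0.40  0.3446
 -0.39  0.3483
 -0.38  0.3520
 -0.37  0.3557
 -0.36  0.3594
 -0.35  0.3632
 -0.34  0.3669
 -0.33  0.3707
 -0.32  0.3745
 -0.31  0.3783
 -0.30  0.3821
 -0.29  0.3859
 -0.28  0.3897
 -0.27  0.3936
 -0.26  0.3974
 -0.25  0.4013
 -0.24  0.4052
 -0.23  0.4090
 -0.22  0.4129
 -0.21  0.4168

€17.75

σ√T = 0.24·√1 = 0.2400
d₁ = [ln(310/330) + (0.013 − 0.041 + ½·0.24²)·1] / (σ√T) = (-0.0625 + 0.0008) / 0.2400 = -0.2572 ⇒ -0.26
d₂ = -0.2572 − 0.2400 = -0.4972 ⇒ -0.50
exp(−qT) = exp(−0.041·1) = 0.9598;  exp(−rT) = exp(−0.013·1) = 0.9871
N(d₁) = N(-0.26) = 0.3974;  N(d₂) = N(-0.50) = 0.3085
C = 310·0.9598·0.3974 − 330·0.9871·0.3085 = 118.2416 − 100.4917 = 17.7499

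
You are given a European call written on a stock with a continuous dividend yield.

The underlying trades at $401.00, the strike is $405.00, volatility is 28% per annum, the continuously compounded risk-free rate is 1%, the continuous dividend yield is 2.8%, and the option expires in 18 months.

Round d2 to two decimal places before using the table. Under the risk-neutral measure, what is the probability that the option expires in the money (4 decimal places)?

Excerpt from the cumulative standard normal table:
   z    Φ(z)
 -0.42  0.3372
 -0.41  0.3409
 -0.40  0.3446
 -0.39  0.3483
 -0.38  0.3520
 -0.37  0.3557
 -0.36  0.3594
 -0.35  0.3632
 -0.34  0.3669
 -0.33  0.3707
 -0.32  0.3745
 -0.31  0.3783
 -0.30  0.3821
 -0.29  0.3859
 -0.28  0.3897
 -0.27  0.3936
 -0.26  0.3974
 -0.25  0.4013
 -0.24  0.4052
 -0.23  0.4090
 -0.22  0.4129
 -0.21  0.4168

T = 1.5;  σ√T = 0.3429
d₁ = [ln(401/405) + (0.01 − 0.028 + ½·0.28²)·1.5] / (σ√T) = (-0.0099 + 0.0318) / 0.3429 = 0.0638 ⇒ 0.06
d₂ = 0.0638 − 0.3429 = -0.2791 ⇒ -0.28
Pr(exercise) under Q = N(d₂) = 0.3897

0.3897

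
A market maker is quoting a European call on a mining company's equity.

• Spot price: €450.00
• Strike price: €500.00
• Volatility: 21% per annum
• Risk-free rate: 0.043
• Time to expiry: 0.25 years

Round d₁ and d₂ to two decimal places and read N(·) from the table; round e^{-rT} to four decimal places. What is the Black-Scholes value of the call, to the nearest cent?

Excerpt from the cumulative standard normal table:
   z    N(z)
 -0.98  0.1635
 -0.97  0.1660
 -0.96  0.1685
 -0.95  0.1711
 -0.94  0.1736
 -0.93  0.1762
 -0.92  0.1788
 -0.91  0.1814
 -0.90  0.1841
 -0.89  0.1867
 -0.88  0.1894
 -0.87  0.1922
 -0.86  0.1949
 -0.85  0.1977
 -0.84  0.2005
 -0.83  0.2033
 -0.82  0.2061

σ√T = 0.21 × 0.5000 = 0.1050
d₁ = [ln(450/500) + (0.043 + 0.21²/2)·0.25] / 0.1050 = [-0.1054 + 0.0163] / 0.1050 = -0.8486 → -0.85
d₂ = d₁ − σ√T = -0.8486 − 0.1050 = -0.9536 → -0.95
exp(−rT) = exp(−0.043·0.25) = 0.9893
N(d₁) = N(-0.85) = 0.1977;  N(d₂) = N(-0.95) = 0.1711
C = 450·0.1977 − 500·0.9893·0.1711 = 88.9650 − 84.6346 = 4.3304

€4.33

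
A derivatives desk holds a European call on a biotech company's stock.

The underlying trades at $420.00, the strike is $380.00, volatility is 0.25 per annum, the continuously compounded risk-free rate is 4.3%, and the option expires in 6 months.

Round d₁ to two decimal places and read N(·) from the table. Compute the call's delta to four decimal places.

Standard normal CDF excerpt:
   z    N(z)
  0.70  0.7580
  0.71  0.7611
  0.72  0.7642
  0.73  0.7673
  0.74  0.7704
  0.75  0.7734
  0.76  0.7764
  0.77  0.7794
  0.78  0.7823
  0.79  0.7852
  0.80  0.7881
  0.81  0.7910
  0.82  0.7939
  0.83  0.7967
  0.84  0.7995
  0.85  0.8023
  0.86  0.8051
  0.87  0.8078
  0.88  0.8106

0.7823

σ√T = 0.25 × 0.7071 = 0.1768
d₁ = [ln(420/380) + (0.043 + 0.25²/2)·0.5] / 0.1768 = [0.1001 + 0.0371] / 0.1768 = 0.7762 → 0.78
N(d₁) = N(0.78) = 0.7823
Δ_call = N(d₁) = 0.7823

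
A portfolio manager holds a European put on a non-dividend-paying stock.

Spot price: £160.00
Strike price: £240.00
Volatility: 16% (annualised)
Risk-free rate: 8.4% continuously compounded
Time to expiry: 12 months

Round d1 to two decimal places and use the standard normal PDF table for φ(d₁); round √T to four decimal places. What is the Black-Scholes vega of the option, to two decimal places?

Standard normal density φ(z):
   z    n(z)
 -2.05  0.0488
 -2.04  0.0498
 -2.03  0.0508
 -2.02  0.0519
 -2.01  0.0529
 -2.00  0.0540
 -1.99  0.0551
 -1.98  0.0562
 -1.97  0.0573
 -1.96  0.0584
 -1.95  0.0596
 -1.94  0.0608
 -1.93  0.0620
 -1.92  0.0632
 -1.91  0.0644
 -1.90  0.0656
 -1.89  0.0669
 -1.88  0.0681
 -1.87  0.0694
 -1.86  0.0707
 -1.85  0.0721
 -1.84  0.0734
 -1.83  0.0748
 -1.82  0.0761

T = 1;  σ√T = 0.1600
d₁ = [ln(160/240) + (0.084 + 0.16²/2)·1] / 0.1600 = [-0.4055 + 0.0968] / 0.1600 = -1.9292 → -1.93
√T = √1 = 1.0000
φ(d₁) = φ(-1.93) = 0.0620
vega = S·φ(d₁)·√T = 160·0.0620·1.0000 = 9.9200
(The call has the same vega.)

9.92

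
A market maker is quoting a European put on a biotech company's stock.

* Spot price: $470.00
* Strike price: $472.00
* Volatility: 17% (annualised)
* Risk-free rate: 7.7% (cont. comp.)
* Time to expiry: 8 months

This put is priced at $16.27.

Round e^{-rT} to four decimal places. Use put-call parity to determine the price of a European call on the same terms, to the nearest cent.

$37.87

e^(−rT) = e^(−0.077·0.6667) = 0.9500
Put-call parity: C − P = S − K·e^(−rT) = 470 − 472·0.9500 = 470 − 448.4000 = 21.6000
C = P + (C − P) = 16.27 + (21.6000) = 37.8700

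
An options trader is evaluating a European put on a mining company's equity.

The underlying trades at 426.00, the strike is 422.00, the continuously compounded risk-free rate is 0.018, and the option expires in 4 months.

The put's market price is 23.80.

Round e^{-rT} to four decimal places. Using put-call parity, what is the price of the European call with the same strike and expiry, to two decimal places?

exp(−rT) = exp(−0.018·0.3333) = 0.9940
Put-call parity: C − P = S − K·e^(−rT) = 426 − 422·0.9940 = 426 − 419.4680 = 6.5320
C = P + (C − P) = 23.80 + (6.5320) = 30.3320

30.33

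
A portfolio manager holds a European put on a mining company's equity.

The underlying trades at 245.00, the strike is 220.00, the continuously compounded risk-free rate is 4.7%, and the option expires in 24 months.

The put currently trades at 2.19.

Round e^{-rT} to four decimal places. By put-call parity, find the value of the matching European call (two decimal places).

e^(−rT) = e^(−0.047·2) = 0.9103
Put-call parity: C − P = S − K·e^(−rT) = 245 − 220·0.9103 = 245 − 200.2660 = 44.7340
C = P + (C − P) = 2.19 + (44.7340) = 46.9240

46.92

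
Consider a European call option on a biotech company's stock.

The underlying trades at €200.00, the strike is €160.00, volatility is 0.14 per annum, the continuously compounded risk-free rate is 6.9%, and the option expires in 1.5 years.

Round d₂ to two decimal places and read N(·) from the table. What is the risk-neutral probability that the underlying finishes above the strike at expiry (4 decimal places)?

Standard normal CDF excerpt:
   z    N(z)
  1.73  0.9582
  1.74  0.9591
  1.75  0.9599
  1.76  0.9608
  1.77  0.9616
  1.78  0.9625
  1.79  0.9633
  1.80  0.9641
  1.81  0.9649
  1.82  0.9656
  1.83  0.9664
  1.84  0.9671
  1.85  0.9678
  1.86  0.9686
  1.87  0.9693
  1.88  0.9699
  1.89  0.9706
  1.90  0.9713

0.9656

σ√T = 0.14·√1.5 = 0.1715
d₁ = [ln(200/160) + (0.069 + ½·0.14²)·1.5] / (σ√T) = (0.2231 + 0.1182) / 0.1715 = 1.9908 ≈ 1.99
d₂ = 1.9908 − 0.1715 = 1.8193 ≈ 1.82
Pr(exercise) under Q = N(d₂) = 0.9656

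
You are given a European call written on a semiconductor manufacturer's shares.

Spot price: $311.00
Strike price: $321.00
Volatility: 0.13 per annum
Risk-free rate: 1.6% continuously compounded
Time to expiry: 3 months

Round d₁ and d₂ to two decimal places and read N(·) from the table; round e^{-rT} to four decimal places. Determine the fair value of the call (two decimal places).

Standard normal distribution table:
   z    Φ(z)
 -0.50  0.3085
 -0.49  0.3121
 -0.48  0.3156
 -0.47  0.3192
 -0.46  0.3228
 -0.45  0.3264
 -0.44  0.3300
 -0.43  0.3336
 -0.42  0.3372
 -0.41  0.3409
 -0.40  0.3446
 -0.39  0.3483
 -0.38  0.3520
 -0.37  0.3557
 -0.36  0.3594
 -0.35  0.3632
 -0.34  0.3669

$5.12

T = 0.25;  σ√T = 0.0650
d₁ = [ln(311/321) + (0.016 + 0.13²/2)·0.25] / 0.0650 = [-0.0316 + 0.0061] / 0.0650 = -0.3929 → -0.39
d₂ = d₁ − σ√T = -0.3929 − 0.0650 = -0.4579 → -0.46
exp(−rT) = exp(−0.016·0.25) = 0.9960
N(d₁) = N(-0.39) = 0.3483;  N(d₂) = N(-0.46) = 0.3228
C = 311·0.3483 − 321·0.9960·0.3228 = 108.3213 − 103.2043 = 5.1170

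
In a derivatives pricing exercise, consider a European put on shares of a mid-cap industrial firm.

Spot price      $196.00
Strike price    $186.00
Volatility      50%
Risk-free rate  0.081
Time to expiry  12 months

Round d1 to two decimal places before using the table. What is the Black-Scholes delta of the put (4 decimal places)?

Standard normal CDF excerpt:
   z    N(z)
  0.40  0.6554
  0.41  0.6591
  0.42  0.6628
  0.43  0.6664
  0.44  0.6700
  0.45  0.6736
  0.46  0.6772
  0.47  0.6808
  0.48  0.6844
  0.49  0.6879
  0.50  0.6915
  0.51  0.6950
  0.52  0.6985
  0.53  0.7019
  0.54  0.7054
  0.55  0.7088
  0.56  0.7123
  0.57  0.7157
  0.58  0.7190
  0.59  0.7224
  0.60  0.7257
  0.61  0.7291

σ√T = 0.5·√1 = 0.5000
d₁ = [ln(196/186) + (0.081 + 0.5²/2)·1] / 0.5000 = [0.0524 + 0.2060] / 0.5000 = 0.5167 ⇒ 0.52
N(d₁) = N(0.52) = 0.6985
Δ_put = N(d₁) − 1 = 0.6985 − 1 = -0.3015

-0.3015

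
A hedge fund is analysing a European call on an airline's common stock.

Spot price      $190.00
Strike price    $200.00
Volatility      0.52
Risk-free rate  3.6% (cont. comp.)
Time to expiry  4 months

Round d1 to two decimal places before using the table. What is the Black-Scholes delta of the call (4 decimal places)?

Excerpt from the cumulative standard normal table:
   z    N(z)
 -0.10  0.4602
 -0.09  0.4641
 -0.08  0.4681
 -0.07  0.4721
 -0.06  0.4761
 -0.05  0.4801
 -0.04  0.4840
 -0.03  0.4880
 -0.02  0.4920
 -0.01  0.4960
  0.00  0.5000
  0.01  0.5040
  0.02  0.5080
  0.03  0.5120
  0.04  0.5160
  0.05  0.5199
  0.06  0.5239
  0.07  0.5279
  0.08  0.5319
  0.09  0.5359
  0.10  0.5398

0.5080

σ√T = 0.52·√0.3333 = 0.3002
ln(S/K) + (r + σ²/2)T = ln(190/200) + (0.036 + 0.52²/2)·0.3333 = -0.0513 + 0.0571 = 0.0058
d₁ = 0.0058 / 0.3002 = 0.0192 ⇒ 0.02
N(d₁) = N(0.02) = 0.5080
Δ_call = N(d₁) = 0.5080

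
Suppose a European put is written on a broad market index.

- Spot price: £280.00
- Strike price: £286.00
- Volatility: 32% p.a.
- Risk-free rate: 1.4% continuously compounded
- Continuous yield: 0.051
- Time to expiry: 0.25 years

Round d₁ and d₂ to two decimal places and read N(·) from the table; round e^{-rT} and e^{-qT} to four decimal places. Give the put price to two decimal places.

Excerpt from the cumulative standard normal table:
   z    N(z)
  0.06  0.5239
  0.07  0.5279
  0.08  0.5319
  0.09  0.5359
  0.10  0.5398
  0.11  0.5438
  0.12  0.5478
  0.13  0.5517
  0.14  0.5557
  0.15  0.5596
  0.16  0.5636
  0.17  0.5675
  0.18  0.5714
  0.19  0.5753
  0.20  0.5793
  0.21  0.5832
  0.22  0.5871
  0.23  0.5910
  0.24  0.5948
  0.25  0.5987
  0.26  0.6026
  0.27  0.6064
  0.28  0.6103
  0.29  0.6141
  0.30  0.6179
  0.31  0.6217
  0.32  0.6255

σ√T = 0.32·√0.25 = 0.1600
d₁ = [ln(280/286) + (0.014 − 0.051 + 0.32²/2)·0.25] / 0.1600 = [-0.0212 + 0.0036] / 0.1600 = -0.1103 ⇒ -0.11
d₂ = d₁ − σ√T = -0.1103 − 0.1600 = -0.2703 ⇒ -0.27
e^(−qT) = e^(−0.051·0.25) = 0.9873;  e^(−rT) = e^(−0.014·0.25) = 0.9965
N(−d₂) = N(0.27) = 0.6064;  N(−d₁) = N(0.11) = 0.5438
P = 286·0.9965·0.6064 − 280·0.9873·0.5438 = 172.8234 − 150.3302 = 22.4931

£22.49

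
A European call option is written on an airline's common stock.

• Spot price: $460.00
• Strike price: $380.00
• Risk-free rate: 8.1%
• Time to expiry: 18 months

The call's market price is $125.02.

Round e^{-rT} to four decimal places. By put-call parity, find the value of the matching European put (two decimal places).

$1.55

exp(−rT) = exp(−0.081·1.5) = 0.8856
Put-call parity: C − P = S − K·e^(−rT) = 460 − 380·0.8856 = 460 − 336.5280 = 123.4720
P = C − (C − P) = 125.02 − (123.4720) = 1.5480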